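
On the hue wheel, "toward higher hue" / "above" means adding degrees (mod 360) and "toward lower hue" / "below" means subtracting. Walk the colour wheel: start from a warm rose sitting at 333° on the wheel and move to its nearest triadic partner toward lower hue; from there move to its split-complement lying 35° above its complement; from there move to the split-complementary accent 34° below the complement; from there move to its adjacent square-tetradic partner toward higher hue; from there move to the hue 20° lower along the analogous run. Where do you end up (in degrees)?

284°

333 − 120 = 213°   (triadic ↓)
213 + 215 = 428 → 428 − 360 = 68°   (split-comp 35° ↑)
68 + 146 = 214°   (split-comp 34° ↓)
214 + 90 = 304°   (square ↑)
304 − 20 = 284°   (analog 20° ↓)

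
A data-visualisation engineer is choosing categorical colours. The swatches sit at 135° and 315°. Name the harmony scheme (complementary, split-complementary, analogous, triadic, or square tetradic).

Sort the hues: 135°, 315°.
Successive gaps around the wheel: 180°, 180°.
Two hues 180° apart are complementary.

complementary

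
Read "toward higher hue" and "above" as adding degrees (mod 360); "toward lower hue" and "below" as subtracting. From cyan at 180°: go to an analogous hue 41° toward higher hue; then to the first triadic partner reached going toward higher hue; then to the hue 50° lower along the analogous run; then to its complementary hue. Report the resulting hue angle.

111°

analog 41° ↑ +41°: 180 + 41 = 221°
triadic ↑ +120°: 221 + 120 = 341°
analog 50° ↓ −50°: 341 − 50 = 291°
complement +180°: 291 + 180 = 471 → 471 − 360 = 111°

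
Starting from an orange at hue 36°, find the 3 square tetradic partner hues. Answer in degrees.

126°, 216° and 306°

A square tetradic scheme places four hues every 90°.
36 + 90 = 126°
36 + 180 = 216°
36 + 270 = 306°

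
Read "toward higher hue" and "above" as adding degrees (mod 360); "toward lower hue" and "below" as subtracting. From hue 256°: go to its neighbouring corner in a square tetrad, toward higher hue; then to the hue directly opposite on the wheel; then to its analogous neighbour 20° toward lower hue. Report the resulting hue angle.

146°

+90° (square ↑): 256 + 90 = 346°
+180° (complement): 346 + 180 = 526 → 526 − 360 = 166°
−20° (analog 20° ↓): 166 − 20 = 146°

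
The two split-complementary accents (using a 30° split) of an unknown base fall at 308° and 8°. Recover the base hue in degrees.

158°

The accents sit 30° either side of the complement, so the complement is their short-arc midpoint on the wheel.
Short-arc midpoint of 308° and 8°: 338°.
Base is 180° from the complement: 338 − 180 = 158°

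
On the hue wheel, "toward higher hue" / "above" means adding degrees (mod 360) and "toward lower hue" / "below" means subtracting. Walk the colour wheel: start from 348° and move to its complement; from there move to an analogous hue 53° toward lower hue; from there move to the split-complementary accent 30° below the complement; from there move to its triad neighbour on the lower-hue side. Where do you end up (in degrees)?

complement +180°: 348 + 180 = 528 → 528 − 360 = 168°
analog 53° ↓ −53°: 168 − 53 = 115°
split-comp 30° ↓ +150°: 115 + 150 = 265°
triadic ↓ −120°: 265 − 120 = 145°

145°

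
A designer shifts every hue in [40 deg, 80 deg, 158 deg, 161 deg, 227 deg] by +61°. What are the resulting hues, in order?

40 + 61 = 101°
80 + 61 = 141°
158 + 61 = 219°
161 + 61 = 222°
227 + 61 = 288°

101°, 141°, 219°, 222°, 288°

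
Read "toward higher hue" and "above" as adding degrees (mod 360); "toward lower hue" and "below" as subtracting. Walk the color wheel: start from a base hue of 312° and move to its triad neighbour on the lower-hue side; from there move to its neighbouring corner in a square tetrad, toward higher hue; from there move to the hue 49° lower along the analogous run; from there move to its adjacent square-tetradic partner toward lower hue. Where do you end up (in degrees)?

312 − 120 = 192°   (triadic ↓)
192 + 90 = 282°   (square ↑)
282 − 49 = 233°   (analog 49° ↓)
233 − 90 = 143°   (square ↓)

143°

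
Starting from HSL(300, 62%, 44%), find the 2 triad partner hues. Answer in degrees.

A triad places three hues 120° apart.
300 + 120 = 420 → 420 − 360 = 60°
300 + 240 = 540 → 540 − 360 = 180°

60° and 180°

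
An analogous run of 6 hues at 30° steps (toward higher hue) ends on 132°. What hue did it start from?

342°

5 steps of 30° (toward higher hue) give a net shift of +150°.
Start = end − shift: 132 − 150 = -18 → -18 + 360 = 342°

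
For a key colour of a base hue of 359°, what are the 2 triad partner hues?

119° and 239°

A triad places three hues 120° apart.
359 + 120 = 479 → 479 − 360 = 119°
359 + 240 = 599 → 599 − 360 = 239°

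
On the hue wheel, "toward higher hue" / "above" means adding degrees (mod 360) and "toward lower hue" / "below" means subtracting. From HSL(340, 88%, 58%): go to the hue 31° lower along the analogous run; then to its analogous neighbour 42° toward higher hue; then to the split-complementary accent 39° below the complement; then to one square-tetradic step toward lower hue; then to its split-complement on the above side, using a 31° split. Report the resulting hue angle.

−31° (analog 31° ↓): 340 − 31 = 309°
+42° (analog 42° ↑): 309 + 42 = 351°
+141° (split-comp 39° ↓): 351 + 141 = 492 → 492 − 360 = 132°
−90° (square ↓): 132 − 90 = 42°
+211° (split-comp 31° ↑): 42 + 211 = 253°

253°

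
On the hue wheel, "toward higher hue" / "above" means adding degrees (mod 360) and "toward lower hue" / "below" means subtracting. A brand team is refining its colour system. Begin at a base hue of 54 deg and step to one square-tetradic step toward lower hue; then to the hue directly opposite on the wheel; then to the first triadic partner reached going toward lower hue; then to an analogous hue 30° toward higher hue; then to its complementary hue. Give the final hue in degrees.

234°

−90° (square ↓): 54 − 90 = -36 → -36 + 360 = 324°
+180° (complement): 324 + 180 = 504 → 504 − 360 = 144°
−120° (triadic ↓): 144 − 120 = 24°
+30° (analog 30° ↑): 24 + 30 = 54°
+180° (complement): 54 + 180 = 234°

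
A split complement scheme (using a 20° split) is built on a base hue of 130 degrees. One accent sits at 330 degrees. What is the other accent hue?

290°

Split-complementary hues sit 20° either side of the complement.
Complement of the base 130°: 130 + 180 = 310°
The given accent 330° is 20° one side of 310°; the other accent sits 20° the other side: 310 − 20 = 290°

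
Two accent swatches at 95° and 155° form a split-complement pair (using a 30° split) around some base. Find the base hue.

The accents sit 30° either side of the complement, so the complement is their short-arc midpoint on the wheel.
Short-arc midpoint of 95° and 155°: 125°.
Base is 180° from the complement: 125 − 180 = -55 → -55 + 360 = 305°

305°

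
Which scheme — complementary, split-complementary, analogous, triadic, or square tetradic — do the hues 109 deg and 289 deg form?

Sort the hues: 109°, 289°.
Successive gaps around the wheel: 180°, 180°.
Two hues 180° apart are complementary.

complementary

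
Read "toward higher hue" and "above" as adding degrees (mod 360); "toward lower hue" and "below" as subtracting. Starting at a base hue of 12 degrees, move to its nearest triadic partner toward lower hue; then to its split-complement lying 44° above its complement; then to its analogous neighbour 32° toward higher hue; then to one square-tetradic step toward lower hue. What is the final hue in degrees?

triadic ↓ −120°: 12 − 120 = -108 → -108 + 360 = 252°
split-comp 44° ↑ +224°: 252 + 224 = 476 → 476 − 360 = 116°
analog 32° ↑ +32°: 116 + 32 = 148°
square ↓ −90°: 148 − 90 = 58°

58°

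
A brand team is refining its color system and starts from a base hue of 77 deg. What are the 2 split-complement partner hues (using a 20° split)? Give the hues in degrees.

237° and 277°

Split-complementary hues sit 20° either side of the complement.
Complement of 77 deg: 77 + 180 = 257°
257 − 20 = 237°
257 + 20 = 277°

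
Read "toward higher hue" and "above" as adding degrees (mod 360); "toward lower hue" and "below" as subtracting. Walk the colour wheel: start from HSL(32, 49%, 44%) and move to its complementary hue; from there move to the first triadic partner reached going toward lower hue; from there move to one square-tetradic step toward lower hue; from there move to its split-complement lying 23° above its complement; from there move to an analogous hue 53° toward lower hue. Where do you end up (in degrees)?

+180° (complement): 32 + 180 = 212°
−120° (triadic ↓): 212 − 120 = 92°
−90° (square ↓): 92 − 90 = 2°
+203° (split-comp 23° ↑): 2 + 203 = 205°
−53° (analog 53° ↓): 205 − 53 = 152°

152°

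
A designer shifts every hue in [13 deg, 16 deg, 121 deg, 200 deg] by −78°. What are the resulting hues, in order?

295°, 298°, 43°, 122°

13 − 78 = -65 → -65 + 360 = 295°
16 − 78 = -62 → -62 + 360 = 298°
121 − 78 = 43°
200 − 78 = 122°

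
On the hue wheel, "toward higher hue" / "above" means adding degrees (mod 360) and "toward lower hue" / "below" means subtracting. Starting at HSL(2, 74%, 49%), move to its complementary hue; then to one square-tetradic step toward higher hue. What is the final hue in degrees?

complement +180°: 2 + 180 = 182°
square ↑ +90°: 182 + 90 = 272°

272°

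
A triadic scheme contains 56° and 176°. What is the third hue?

A triad spaces three hues 120° apart.
The full set is {56°, 176°, 296°}.

296°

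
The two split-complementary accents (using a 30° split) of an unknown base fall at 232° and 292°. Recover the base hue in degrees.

The accents sit 30° either side of the complement, so the complement is their short-arc midpoint on the wheel.
Short-arc midpoint of 232° and 292°: 262°.
Base is 180° from the complement: 262 − 180 = 82°

82°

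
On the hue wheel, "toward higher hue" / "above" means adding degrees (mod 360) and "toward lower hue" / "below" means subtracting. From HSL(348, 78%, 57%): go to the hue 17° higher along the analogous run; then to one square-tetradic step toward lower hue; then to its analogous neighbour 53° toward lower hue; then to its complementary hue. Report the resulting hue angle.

348 + 17 = 365 → 365 − 360 = 5°   (analog 17° ↑)
5 − 90 = -85 → -85 + 360 = 275°   (square ↓)
275 − 53 = 222°   (analog 53° ↓)
222 + 180 = 402 → 402 − 360 = 42°   (complement)

42°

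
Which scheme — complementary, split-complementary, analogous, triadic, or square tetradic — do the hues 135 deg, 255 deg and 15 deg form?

triadic

Sort the hues: 15°, 135°, 255°.
Successive gaps around the wheel: 120°, 120°, 120°.
Three hues equally spaced 120° apart form a triad.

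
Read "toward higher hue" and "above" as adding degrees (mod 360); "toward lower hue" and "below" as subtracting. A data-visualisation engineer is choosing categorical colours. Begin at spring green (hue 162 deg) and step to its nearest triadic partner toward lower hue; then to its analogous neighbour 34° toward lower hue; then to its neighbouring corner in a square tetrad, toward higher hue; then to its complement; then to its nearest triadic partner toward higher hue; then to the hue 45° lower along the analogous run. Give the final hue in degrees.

353°

−120° (triadic ↓): 162 − 120 = 42°
−34° (analog 34° ↓): 42 − 34 = 8°
+90° (square ↑): 8 + 90 = 98°
+180° (complement): 98 + 180 = 278°
+120° (triadic ↑): 278 + 120 = 398 → 398 − 360 = 38°
−45° (analog 45° ↓): 38 − 45 = -7 → -7 + 360 = 353°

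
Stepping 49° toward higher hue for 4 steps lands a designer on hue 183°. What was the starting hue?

347°

4 steps of 49° (toward higher hue) give a net shift of +196°.
Start = end − shift: 183 − 196 = -13 → -13 + 360 = 347°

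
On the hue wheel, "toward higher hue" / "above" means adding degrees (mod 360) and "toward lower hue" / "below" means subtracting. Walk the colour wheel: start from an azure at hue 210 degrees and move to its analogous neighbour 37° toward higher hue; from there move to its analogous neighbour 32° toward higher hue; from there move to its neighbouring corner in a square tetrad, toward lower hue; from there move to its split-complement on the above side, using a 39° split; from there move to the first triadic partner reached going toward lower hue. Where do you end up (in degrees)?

+37° (analog 37° ↑): 210 + 37 = 247°
+32° (analog 32° ↑): 247 + 32 = 279°
−90° (square ↓): 279 − 90 = 189°
+219° (split-comp 39° ↑): 189 + 219 = 408 → 408 − 360 = 48°
−120° (triadic ↓): 48 − 120 = -72 → -72 + 360 = 288°

288°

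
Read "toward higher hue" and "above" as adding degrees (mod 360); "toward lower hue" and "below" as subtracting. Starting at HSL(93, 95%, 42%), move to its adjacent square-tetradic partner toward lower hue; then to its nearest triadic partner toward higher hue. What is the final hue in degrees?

123°

square ↓ −90°: 93 − 90 = 3°
triadic ↑ +120°: 3 + 120 = 123°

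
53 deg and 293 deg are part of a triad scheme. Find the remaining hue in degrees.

A triad places three hues 120° apart.
The full set through 53° is {53°, 173°, 293°}.
Given {53°, 293°}, the missing hue is 173°.

173°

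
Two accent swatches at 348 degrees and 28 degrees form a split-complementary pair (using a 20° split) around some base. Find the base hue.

188°

The accents sit 20° either side of the complement, so the complement is their short-arc midpoint on the wheel.
Short-arc midpoint of 348° and 28°: 8°.
Base is 180° from the complement: 8 − 180 = -172 → -172 + 360 = 188°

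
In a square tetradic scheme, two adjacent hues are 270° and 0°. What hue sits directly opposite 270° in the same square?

90°

A square tetradic scheme places four hues 90° apart; opposite corners are 180° apart.
270 + 180 = 450 → 450 − 360 = 90°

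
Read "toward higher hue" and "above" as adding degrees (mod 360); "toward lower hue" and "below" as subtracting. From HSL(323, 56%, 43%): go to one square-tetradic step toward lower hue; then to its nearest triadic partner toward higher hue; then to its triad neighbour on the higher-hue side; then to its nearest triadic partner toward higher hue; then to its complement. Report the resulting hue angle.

53°

square ↓ −90°: 323 − 90 = 233°
triadic ↑ +120°: 233 + 120 = 353°
triadic ↑ +120°: 353 + 120 = 473 → 473 − 360 = 113°
triadic ↑ +120°: 113 + 120 = 233°
complement +180°: 233 + 180 = 413 → 413 − 360 = 53°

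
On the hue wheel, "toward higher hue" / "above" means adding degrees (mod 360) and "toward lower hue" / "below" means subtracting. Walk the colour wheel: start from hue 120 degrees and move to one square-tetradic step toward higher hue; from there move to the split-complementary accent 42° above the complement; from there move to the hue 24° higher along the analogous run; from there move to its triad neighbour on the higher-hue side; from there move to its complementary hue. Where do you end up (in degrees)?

+90° (square ↑): 120 + 90 = 210°
+222° (split-comp 42° ↑): 210 + 222 = 432 → 432 − 360 = 72°
+24° (analog 24° ↑): 72 + 24 = 96°
+120° (triadic ↑): 96 + 120 = 216°
+180° (complement): 216 + 180 = 396 → 396 − 360 = 36°

36°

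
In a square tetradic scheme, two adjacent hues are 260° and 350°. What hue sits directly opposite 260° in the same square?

80°

A square tetradic scheme places four hues 90° apart; opposite corners are 180° apart.
260 + 180 = 440 → 440 − 360 = 80°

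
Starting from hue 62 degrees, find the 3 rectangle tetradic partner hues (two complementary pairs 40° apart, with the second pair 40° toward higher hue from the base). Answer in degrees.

A rectangular tetradic uses two complementary pairs 40° apart: offsets 0°, 40°, 180°, 220°.
62 + 40 = 102°
62 + 180 = 242°
62 + 220 = 282°

102°, 242° and 282°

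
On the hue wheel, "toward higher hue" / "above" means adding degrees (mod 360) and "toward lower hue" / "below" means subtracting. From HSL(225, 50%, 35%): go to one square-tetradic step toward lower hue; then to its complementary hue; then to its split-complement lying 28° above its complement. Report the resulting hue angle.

−90° (square ↓): 225 − 90 = 135°
+180° (complement): 135 + 180 = 315°
+208° (split-comp 28° ↑): 315 + 208 = 523 → 523 − 360 = 163°

163°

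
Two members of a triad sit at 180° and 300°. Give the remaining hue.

60°

A triad spaces three hues 120° apart.
The full set is {60°, 180°, 300°}.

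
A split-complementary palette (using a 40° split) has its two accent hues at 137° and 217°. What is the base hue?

The accents sit 40° either side of the complement, so the complement is their short-arc midpoint on the wheel.
Short-arc midpoint of 137° and 217°: 177°.
Base is 180° from the complement: 177 − 180 = -3 → -3 + 360 = 357°

357°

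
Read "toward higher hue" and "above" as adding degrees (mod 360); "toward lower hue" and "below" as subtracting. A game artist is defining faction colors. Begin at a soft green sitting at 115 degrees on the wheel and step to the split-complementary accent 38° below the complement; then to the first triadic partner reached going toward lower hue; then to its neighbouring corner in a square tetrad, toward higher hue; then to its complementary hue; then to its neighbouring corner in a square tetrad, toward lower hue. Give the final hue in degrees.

+142° (split-comp 38° ↓): 115 + 142 = 257°
−120° (triadic ↓): 257 − 120 = 137°
+90° (square ↑): 137 + 90 = 227°
+180° (complement): 227 + 180 = 407 → 407 − 360 = 47°
−90° (square ↓): 47 − 90 = -43 → -43 + 360 = 317°

317°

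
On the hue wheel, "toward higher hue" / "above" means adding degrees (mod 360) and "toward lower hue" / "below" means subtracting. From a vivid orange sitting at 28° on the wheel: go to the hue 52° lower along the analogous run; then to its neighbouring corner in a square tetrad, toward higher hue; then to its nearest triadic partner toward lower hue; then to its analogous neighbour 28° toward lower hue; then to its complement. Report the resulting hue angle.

98°

28 − 52 = -24 → -24 + 360 = 336°   (analog 52° ↓)
336 + 90 = 426 → 426 − 360 = 66°   (square ↑)
66 − 120 = -54 → -54 + 360 = 306°   (triadic ↓)
306 − 28 = 278°   (analog 28° ↓)
278 + 180 = 458 → 458 − 360 = 98°   (complement)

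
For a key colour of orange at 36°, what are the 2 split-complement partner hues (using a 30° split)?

Complement of 36°: 36 + 180 = 216°
216 − 30 = 186°
216 + 30 = 246°

186° and 246°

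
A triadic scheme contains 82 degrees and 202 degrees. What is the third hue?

A triad spaces three hues 120° apart.
The full set is {82°, 202°, 322°}.

322°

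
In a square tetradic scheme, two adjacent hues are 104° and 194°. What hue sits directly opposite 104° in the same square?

284°

A square tetradic scheme places four hues 90° apart; opposite corners are 180° apart.
104 + 180 = 284°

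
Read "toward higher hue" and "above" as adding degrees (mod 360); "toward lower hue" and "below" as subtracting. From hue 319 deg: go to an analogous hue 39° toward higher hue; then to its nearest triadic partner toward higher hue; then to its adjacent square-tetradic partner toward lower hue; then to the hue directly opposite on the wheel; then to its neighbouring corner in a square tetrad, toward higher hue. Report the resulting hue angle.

analog 39° ↑ +39°: 319 + 39 = 358°
triadic ↑ +120°: 358 + 120 = 478 → 478 − 360 = 118°
square ↓ −90°: 118 − 90 = 28°
complement +180°: 28 + 180 = 208°
square ↑ +90°: 208 + 90 = 298°

298°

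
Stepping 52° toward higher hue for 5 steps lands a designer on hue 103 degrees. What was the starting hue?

5 steps of 52° (toward higher hue) give a net shift of +260°.
Start = end − shift: 103 − 260 = -157 → -157 + 360 = 203°

203°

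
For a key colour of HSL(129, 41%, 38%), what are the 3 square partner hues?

219°, 309° and 39°

A square tetradic scheme places four hues every 90°.
129 + 90 = 219°
129 + 180 = 309°
129 + 270 = 399 → 399 − 360 = 39°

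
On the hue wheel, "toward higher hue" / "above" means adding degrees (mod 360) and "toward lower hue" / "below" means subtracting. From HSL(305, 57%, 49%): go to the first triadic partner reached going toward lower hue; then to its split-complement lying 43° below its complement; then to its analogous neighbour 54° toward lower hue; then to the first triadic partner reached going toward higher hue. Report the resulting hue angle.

28°

triadic ↓ −120°: 305 − 120 = 185°
split-comp 43° ↓ +137°: 185 + 137 = 322°
analog 54° ↓ −54°: 322 − 54 = 268°
triadic ↑ +120°: 268 + 120 = 388 → 388 − 360 = 28°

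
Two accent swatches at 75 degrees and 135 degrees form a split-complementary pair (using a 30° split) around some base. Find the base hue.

The accents sit 30° either side of the complement, so the complement is their short-arc midpoint on the wheel.
Short-arc midpoint of 75° and 135°: 105°.
Base is 180° from the complement: 105 − 180 = -75 → -75 + 360 = 285°

285°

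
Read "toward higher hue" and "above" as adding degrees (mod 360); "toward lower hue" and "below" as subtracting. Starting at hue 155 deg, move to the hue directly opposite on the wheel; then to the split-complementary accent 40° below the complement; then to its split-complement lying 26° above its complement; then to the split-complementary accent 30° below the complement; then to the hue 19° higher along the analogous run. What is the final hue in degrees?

+180° (complement): 155 + 180 = 335°
+140° (split-comp 40° ↓): 335 + 140 = 475 → 475 − 360 = 115°
+206° (split-comp 26° ↑): 115 + 206 = 321°
+150° (split-comp 30° ↓): 321 + 150 = 471 → 471 − 360 = 111°
+19° (analog 19° ↑): 111 + 19 = 130°

130°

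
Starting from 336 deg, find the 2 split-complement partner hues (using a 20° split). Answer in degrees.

Split-complementary hues sit 20° either side of the complement.
Complement of 336 deg: 336 + 180 = 516 → 516 − 360 = 156°
156 − 20 = 136°
156 + 20 = 176°

136° and 176°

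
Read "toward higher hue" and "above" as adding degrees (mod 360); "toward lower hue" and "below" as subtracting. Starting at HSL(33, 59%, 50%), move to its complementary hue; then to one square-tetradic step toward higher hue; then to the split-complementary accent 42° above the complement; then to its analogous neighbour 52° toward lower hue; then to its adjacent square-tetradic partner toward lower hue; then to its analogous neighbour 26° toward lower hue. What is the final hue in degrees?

+180° (complement): 33 + 180 = 213°
+90° (square ↑): 213 + 90 = 303°
+222° (split-comp 42° ↑): 303 + 222 = 525 → 525 − 360 = 165°
−52° (analog 52° ↓): 165 − 52 = 113°
−90° (square ↓): 113 − 90 = 23°
−26° (analog 26° ↓): 23 − 26 = -3 → -3 + 360 = 357°

357°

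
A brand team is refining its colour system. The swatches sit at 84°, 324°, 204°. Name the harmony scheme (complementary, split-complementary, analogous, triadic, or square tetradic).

triadic

Sort the hues: 84°, 204°, 324°.
Successive gaps around the wheel: 120°, 120°, 120°.
Three hues equally spaced 120° apart form a triad.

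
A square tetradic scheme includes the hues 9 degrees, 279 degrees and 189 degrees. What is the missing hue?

99°

A square tetradic scheme places four hues every 90°.
The full set through 9° is {9°, 99°, 189°, 279°}.
Given {9°, 189°, 279°}, the missing hue is 99°.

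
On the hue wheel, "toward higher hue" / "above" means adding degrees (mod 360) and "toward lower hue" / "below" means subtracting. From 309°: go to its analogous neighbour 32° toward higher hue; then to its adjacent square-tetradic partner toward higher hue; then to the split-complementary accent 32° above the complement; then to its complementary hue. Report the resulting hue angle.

103°

309 + 32 = 341°   (analog 32° ↑)
341 + 90 = 431 → 431 − 360 = 71°   (square ↑)
71 + 212 = 283°   (split-comp 32° ↑)
283 + 180 = 463 → 463 − 360 = 103°   (complement)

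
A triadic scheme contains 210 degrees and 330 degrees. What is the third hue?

90°

A triad spaces three hues 120° apart.
The full set is {90°, 210°, 330°}.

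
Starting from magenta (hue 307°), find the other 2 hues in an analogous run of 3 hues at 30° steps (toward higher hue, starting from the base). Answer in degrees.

337° and 7°

Analogous hues sit every 30° along the wheel.
307 + 30 = 337°
307 + 60 = 367 → 367 − 360 = 7°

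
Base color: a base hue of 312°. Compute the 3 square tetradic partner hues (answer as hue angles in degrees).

42°, 132°, and 222°

A square tetradic scheme places four hues every 90°.
312 + 90 = 402 → 402 − 360 = 42°
312 + 180 = 492 → 492 − 360 = 132°
312 + 270 = 582 → 582 − 360 = 222°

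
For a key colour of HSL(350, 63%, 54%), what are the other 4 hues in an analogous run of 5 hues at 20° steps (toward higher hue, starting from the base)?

10°, 30°, 50°, 70°

Analogous hues sit every 20° along the wheel.
350 + 20 = 370 → 370 − 360 = 10°
350 + 40 = 390 → 390 − 360 = 30°
350 + 60 = 410 → 410 − 360 = 50°
350 + 80 = 430 → 430 − 360 = 70°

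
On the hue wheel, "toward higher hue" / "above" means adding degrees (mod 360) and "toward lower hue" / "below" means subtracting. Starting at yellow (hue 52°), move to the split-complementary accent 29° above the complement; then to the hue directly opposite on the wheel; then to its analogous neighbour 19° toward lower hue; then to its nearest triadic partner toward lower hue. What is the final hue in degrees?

302°

split-comp 29° ↑ +209°: 52 + 209 = 261°
complement +180°: 261 + 180 = 441 → 441 − 360 = 81°
analog 19° ↓ −19°: 81 − 19 = 62°
triadic ↓ −120°: 62 − 120 = -58 → -58 + 360 = 302°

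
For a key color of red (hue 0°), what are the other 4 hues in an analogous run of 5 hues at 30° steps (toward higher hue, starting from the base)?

Analogous hues sit every 30° along the wheel.
0 + 30 = 30°
0 + 60 = 60°
0 + 90 = 90°
0 + 120 = 120°

30°, 60°, 90°, 120°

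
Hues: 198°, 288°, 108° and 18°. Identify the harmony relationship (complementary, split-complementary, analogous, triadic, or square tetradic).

square tetradic

Sort the hues: 18°, 108°, 198°, 288°.
Successive gaps around the wheel: 90°, 90°, 90°, 90°.
Four hues every 90° form a square tetradic scheme.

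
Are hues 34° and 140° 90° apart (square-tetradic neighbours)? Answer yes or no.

Angular distance: |34 − 140| = 106 = 106°.
90° apart (square-tetradic neighbours) requires 90°.

no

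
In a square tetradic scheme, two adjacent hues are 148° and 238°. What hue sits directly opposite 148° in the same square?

328°

A square tetradic scheme places four hues 90° apart; opposite corners are 180° apart.
148 + 180 = 328°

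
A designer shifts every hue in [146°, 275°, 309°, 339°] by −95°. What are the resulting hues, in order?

51°, 180°, 214°, 244°

146 − 95 = 51°
275 − 95 = 180°
309 − 95 = 214°
339 − 95 = 244°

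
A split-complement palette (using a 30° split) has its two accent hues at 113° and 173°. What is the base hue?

323°

The accents sit 30° either side of the complement, so the complement is their short-arc midpoint on the wheel.
Short-arc midpoint of 113° and 173°: 143°.
Base is 180° from the complement: 143 − 180 = -37 → -37 + 360 = 323°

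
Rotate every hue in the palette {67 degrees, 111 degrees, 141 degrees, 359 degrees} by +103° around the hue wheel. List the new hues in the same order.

67 + 103 = 170°
111 + 103 = 214°
141 + 103 = 244°
359 + 103 = 462 → 462 − 360 = 102°

170°, 214°, 244°, 102°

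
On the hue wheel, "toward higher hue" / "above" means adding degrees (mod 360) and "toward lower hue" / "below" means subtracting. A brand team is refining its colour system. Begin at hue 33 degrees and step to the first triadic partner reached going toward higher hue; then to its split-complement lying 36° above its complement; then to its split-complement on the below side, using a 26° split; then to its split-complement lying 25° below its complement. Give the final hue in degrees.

318°

+120° (triadic ↑): 33 + 120 = 153°
+216° (split-comp 36° ↑): 153 + 216 = 369 → 369 − 360 = 9°
+154° (split-comp 26° ↓): 9 + 154 = 163°
+155° (split-comp 25° ↓): 163 + 155 = 318°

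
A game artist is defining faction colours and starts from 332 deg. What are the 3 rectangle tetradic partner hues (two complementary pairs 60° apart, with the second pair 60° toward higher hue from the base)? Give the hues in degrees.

A rectangular tetradic uses two complementary pairs 60° apart: offsets 0°, 60°, 180°, 240°.
332 + 60 = 392 → 392 − 360 = 32°
332 + 180 = 512 → 512 − 360 = 152°
332 + 240 = 572 → 572 − 360 = 212°

32°, 152° and 212°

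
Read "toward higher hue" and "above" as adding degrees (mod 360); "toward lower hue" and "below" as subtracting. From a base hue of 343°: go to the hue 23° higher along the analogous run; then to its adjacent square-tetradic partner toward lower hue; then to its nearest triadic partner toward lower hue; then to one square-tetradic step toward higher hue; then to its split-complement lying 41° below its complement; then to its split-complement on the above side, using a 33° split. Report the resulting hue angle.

+23° (analog 23° ↑): 343 + 23 = 366 → 366 − 360 = 6°
−90° (square ↓): 6 − 90 = -84 → -84 + 360 = 276°
−120° (triadic ↓): 276 − 120 = 156°
+90° (square ↑): 156 + 90 = 246°
+139° (split-comp 41° ↓): 246 + 139 = 385 → 385 − 360 = 25°
+213° (split-comp 33° ↑): 25 + 213 = 238°

238°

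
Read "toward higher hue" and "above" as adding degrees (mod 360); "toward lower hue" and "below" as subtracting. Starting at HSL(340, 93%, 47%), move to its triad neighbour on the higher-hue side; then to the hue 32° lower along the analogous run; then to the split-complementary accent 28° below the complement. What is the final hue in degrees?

340 + 120 = 460 → 460 − 360 = 100°   (triadic ↑)
100 − 32 = 68°   (analog 32° ↓)
68 + 152 = 220°   (split-comp 28° ↓)

220°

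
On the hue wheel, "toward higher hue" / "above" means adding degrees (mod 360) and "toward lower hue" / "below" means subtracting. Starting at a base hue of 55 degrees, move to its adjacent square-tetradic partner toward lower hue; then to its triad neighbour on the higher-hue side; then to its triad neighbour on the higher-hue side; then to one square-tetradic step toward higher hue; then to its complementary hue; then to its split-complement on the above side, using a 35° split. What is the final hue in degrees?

55 − 90 = -35 → -35 + 360 = 325°   (square ↓)
325 + 120 = 445 → 445 − 360 = 85°   (triadic ↑)
85 + 120 = 205°   (triadic ↑)
205 + 90 = 295°   (square ↑)
295 + 180 = 475 → 475 − 360 = 115°   (complement)
115 + 215 = 330°   (split-comp 35° ↑)

330°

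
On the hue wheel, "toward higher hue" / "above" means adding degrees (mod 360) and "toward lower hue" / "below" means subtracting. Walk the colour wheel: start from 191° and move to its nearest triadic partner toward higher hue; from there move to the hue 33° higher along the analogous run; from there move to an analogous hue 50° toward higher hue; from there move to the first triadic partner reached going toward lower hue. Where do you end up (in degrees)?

274°

triadic ↑ +120°: 191 + 120 = 311°
analog 33° ↑ +33°: 311 + 33 = 344°
analog 50° ↑ +50°: 344 + 50 = 394 → 394 − 360 = 34°
triadic ↓ −120°: 34 − 120 = -86 → -86 + 360 = 274°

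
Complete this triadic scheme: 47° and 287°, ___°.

A triad places three hues 120° apart.
The full set through 47° is {47°, 167°, 287°}.
Given {47°, 287°}, the missing hue is 167°.

167°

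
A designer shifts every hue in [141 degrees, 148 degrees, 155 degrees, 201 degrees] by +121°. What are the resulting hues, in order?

262°, 269°, 276°, 322°

141 + 121 = 262°
148 + 121 = 269°
155 + 121 = 276°
201 + 121 = 322°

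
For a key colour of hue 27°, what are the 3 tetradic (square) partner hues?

117°, 207°, 297°

A square tetradic scheme places four hues every 90°.
27 + 90 = 117°
27 + 180 = 207°
27 + 270 = 297°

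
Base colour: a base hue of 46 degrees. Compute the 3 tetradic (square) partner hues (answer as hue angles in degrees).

136°, 226°, and 316°

46 + 90 = 136°
46 + 180 = 226°
46 + 270 = 316°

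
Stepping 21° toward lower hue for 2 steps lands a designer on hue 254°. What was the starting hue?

296°

2 steps of 21° (toward lower hue) give a net shift of −42°.
Start = end − shift: 254 + 42 = 296°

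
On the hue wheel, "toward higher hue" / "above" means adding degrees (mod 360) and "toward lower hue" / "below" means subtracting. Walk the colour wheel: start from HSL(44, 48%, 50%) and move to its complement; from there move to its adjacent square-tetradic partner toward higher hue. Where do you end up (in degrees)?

314°

+180° (complement): 44 + 180 = 224°
+90° (square ↑): 224 + 90 = 314°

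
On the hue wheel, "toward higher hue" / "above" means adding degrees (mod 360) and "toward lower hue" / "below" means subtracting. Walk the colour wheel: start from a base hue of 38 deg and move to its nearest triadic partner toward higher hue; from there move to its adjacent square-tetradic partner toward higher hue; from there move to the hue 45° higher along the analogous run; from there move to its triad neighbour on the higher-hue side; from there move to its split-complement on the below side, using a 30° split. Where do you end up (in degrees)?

203°

+120° (triadic ↑): 38 + 120 = 158°
+90° (square ↑): 158 + 90 = 248°
+45° (analog 45° ↑): 248 + 45 = 293°
+120° (triadic ↑): 293 + 120 = 413 → 413 − 360 = 53°
+150° (split-comp 30° ↓): 53 + 150 = 203°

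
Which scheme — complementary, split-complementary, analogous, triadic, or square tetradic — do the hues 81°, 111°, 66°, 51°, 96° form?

Sort the hues: 51°, 66°, 81°, 96°, 111°.
Successive gaps around the wheel: 15°, 15°, 15°, 15°, 300°.
A run of hues at equal small steps (15°) with one large closing gap is an analogous group.

analogous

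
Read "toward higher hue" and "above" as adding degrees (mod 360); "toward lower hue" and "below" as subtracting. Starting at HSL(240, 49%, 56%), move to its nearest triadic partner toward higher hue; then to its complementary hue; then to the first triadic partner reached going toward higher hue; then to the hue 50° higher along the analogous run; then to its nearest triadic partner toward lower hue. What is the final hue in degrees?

+120° (triadic ↑): 240 + 120 = 360 → 360 − 360 = 0°
+180° (complement): 0 + 180 = 180°
+120° (triadic ↑): 180 + 120 = 300°
+50° (analog 50° ↑): 300 + 50 = 350°
−120° (triadic ↓): 350 − 120 = 230°

230°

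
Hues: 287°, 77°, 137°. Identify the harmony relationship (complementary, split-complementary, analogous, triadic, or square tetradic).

Sort the hues: 77°, 137°, 287°.
Successive gaps around the wheel: 60°, 150°, 150°.
Two 150° gaps and one 60° gap — a base hue opposite a pair of accents 30° either side of its complement — is the split-complementary pattern.

split-complementary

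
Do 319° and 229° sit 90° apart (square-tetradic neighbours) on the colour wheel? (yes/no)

Angular distance: |319 − 229| = 90 = 90°.
90° apart (square-tetradic neighbours) requires 90°.

yes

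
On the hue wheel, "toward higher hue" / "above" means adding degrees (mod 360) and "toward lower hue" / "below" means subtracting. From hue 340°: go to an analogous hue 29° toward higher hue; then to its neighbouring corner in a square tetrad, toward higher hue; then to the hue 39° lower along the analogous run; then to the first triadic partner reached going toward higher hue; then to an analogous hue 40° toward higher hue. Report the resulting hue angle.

220°

+29° (analog 29° ↑): 340 + 29 = 369 → 369 − 360 = 9°
+90° (square ↑): 9 + 90 = 99°
−39° (analog 39° ↓): 99 − 39 = 60°
+120° (triadic ↑): 60 + 120 = 180°
+40° (analog 40° ↑): 180 + 40 = 220°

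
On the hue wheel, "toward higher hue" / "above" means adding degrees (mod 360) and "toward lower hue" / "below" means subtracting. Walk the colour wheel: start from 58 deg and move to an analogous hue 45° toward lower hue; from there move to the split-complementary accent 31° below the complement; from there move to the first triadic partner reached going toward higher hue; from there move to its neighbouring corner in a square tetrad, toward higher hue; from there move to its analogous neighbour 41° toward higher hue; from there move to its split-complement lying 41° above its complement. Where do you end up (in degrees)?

274°

−45° (analog 45° ↓): 58 − 45 = 13°
+149° (split-comp 31° ↓): 13 + 149 = 162°
+120° (triadic ↑): 162 + 120 = 282°
+90° (square ↑): 282 + 90 = 372 → 372 − 360 = 12°
+41° (analog 41° ↑): 12 + 41 = 53°
+221° (split-comp 41° ↑): 53 + 221 = 274°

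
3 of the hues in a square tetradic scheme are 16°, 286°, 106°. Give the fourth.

196°

A square tetradic scheme places four hues every 90°.
The full set through 16° is {16°, 106°, 196°, 286°}.
Given {16°, 106°, 286°}, the missing hue is 196°.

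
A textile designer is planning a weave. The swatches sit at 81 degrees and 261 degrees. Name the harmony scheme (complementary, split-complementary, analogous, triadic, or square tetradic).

Sort the hues: 81°, 261°.
Successive gaps around the wheel: 180°, 180°.
Two hues 180° apart are complementary.

complementary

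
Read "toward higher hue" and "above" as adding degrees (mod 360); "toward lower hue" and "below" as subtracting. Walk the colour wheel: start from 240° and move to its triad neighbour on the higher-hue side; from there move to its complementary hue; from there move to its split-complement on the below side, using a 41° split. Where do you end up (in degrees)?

+120° (triadic ↑): 240 + 120 = 360 → 360 − 360 = 0°
+180° (complement): 0 + 180 = 180°
+139° (split-comp 41° ↓): 180 + 139 = 319°

319°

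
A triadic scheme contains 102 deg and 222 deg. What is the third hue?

342°

A triad spaces three hues 120° apart.
The full set is {102°, 222°, 342°}.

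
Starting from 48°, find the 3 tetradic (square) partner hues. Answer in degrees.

A square tetradic scheme places four hues every 90°.
48 + 90 = 138°
48 + 180 = 228°
48 + 270 = 318°

138°, 228°, and 318°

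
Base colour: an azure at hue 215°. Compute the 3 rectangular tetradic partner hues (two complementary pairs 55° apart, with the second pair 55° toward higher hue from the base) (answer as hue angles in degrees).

A rectangular tetradic uses two complementary pairs 55° apart: offsets 0°, 55°, 180°, 235°.
215 + 55 = 270°
215 + 180 = 395 → 395 − 360 = 35°
215 + 235 = 450 → 450 − 360 = 90°

270°, 35°, 90°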